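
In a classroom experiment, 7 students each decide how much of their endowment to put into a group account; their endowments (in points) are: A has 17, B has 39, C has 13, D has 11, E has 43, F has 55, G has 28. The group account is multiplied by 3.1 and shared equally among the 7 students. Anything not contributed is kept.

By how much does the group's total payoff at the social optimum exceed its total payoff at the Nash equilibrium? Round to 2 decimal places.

432.60 points

The private return per contributed unit is 3.1/7 = 0.4429 < 1 for every player regardless of endowment, so the Nash equilibrium is zero contribution and the group total is Σ E_j = 17 + 39 + 13 + 11 + 43 + 55 + 28 = 206.
Each contributed unit returns 3.100 to the group, so the social optimum is full contribution by everyone: group total = 3.100 × 206 = 638.60.
Efficiency loss = (3.100 − 1) × 206 = 432.60.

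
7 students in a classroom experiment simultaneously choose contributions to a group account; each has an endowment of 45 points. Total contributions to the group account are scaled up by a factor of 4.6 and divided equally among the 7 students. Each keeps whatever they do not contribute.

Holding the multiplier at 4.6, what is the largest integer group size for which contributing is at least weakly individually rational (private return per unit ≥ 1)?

Private return per unit is 4.6/(group size), which is ≥ 1 whenever the group size is ≤ 4.6.
The largest such integer is 4.

4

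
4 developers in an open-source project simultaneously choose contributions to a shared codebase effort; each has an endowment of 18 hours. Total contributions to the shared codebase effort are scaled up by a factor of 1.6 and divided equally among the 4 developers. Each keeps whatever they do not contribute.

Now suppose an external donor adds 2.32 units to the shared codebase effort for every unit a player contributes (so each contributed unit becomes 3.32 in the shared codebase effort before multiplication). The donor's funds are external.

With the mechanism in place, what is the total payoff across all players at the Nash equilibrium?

382.46 hours

The effective private return per unit is now 1.6 × 3.32 / 4 = 1.3280 > 1, so every player's dominant strategy flips to full contribution.
At the Nash equilibrium everyone contributes 18. Group total payoff = 1.6 × 3.32 × 72 = 382.46.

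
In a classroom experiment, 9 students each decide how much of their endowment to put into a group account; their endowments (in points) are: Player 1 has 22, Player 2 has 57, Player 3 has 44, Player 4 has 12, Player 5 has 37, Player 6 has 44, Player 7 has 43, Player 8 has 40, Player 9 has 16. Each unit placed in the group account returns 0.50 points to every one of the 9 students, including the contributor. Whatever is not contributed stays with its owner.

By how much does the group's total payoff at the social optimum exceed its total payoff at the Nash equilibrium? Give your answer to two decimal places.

1102.50 points

The private return per contributed unit is 0.50 < 1 for everyone, so the Nash equilibrium is zero contribution and the group total is Σ E_j = 22 + 57 + 44 + 12 + 37 + 44 + 43 + 40 + 16 = 315.
Each contributed unit returns 4.500 to the group, so the social optimum is full contribution by everyone: group total = 4.500 × 315 = 1417.50.
Efficiency loss = (4.500 − 1) × 315 = 1102.50.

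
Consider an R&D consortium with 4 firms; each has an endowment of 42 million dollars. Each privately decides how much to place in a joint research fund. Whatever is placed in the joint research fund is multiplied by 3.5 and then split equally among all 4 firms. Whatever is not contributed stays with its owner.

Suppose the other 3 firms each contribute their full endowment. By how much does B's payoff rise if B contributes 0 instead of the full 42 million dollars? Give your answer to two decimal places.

Switching from a contribution of 42 to 0 lets B keep an extra 42 million dollars, but lowers the joint research fund by 42, which costs B their own share of that drop: 3.5/4 × 42 = 36.75.
Net gain = 42 − 36.75 = 5.25. The private return per contributed unit (0.8750) is below 1, so free-riding is indeed the best response regardless of what the others do.

5.25 million dollars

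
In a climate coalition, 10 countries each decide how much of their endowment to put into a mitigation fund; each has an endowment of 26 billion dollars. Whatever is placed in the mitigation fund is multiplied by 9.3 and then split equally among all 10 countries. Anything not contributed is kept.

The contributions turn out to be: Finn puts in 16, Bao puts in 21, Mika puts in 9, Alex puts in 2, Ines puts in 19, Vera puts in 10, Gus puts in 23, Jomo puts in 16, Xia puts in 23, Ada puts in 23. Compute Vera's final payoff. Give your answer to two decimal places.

166.66 billion dollars

Total contributed: 16 + 21 + 9 + 2 + 19 + 10 + 23 + 16 + 23 + 23 = 162.
Each receives 9.3 × 162 / 10 = 150.66 from the mitigation fund.
Vera keeps 26 − 10 = 16, so Vera's payoff is 16 + 150.66 = 166.66.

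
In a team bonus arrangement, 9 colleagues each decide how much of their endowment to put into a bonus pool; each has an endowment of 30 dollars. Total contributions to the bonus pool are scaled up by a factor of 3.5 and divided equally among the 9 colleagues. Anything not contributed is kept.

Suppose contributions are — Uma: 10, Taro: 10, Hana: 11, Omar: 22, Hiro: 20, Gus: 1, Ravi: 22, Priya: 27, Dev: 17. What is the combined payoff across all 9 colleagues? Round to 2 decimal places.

620.00 dollars

Total contributed: 10 + 10 + 11 + 22 + 20 + 1 + 22 + 27 + 17 = 140; total kept: 9 × 30 − 140 = 130.
The bonus pool pays out 3.5 × 140 = 490.00 in aggregate.
Group total = 130 + 490.00 = 620.00.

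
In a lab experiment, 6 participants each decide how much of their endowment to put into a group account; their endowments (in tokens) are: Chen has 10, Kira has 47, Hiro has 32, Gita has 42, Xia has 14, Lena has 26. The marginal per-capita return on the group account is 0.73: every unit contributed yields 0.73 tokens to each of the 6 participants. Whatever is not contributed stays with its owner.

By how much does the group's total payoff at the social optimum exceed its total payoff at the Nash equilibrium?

577.98 tokens

The private return per contributed unit is 0.73 < 1 for everyone, so the Nash equilibrium is zero contribution and the group total is Σ E_j = 10 + 47 + 32 + 42 + 14 + 26 = 171.
Each contributed unit returns 4.380 to the group, so the social optimum is full contribution by everyone: group total = 4.380 × 171 = 748.98.
Efficiency loss = (4.380 − 1) × 171 = 577.98.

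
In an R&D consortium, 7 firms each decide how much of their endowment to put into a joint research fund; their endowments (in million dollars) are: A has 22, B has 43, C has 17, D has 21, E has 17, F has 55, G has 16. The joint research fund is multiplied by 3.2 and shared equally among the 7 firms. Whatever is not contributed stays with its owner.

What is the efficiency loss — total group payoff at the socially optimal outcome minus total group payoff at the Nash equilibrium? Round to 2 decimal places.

The private return per contributed unit is 3.2/7 = 0.4571 < 1 for every player regardless of endowment, so the Nash equilibrium is zero contribution and the group total is Σ E_j = 22 + 43 + 17 + 21 + 17 + 55 + 16 = 191.
Each contributed unit returns 3.200 to the group, so the social optimum is full contribution by everyone: group total = 3.200 × 191 = 611.20.
Efficiency loss = (3.200 − 1) × 191 = 420.20.

420.20 million dollars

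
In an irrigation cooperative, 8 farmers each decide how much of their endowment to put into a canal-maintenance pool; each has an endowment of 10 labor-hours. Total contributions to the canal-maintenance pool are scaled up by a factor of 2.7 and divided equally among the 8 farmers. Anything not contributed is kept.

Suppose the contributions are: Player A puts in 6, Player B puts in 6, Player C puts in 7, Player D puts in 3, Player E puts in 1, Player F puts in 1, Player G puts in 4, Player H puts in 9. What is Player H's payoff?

Total contributed: 6 + 6 + 7 + 3 + 1 + 1 + 4 + 9 = 37.
Each receives 2.7 × 37 / 8 = 12.49 from the canal-maintenance pool.
Player H keeps 10 − 9 = 1, so Player H's payoff is 1 + 12.49 = 13.49.

13.49 labor-hours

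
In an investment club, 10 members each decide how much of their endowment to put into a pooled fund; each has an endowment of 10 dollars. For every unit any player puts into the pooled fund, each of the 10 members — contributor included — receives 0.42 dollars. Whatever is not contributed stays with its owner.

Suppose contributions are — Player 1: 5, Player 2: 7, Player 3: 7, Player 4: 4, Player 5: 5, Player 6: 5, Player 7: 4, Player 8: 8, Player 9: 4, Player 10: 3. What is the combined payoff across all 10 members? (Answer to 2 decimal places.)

266.40 dollars

Total contributed: 5 + 7 + 7 + 4 + 5 + 5 + 4 + 8 + 4 + 3 = 52; total kept: 10 × 10 − 52 = 48.
The pooled fund pays out 0.42 × 10 × 52 = 218.40 in aggregate.
Group total = 48 + 218.40 = 266.40.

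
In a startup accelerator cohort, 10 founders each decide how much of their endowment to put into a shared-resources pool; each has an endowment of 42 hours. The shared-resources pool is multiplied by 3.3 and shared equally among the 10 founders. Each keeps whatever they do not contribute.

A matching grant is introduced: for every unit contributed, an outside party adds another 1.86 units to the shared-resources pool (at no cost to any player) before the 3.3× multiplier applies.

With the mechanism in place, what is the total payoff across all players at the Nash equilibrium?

The effective private return is 3.3 × 2.86 / 10 = 0.9438, which is still under 1, so the mechanism doesn't change anyone's dominant strategy: zero contribution.
At the Nash equilibrium no one contributes; group total payoff = 10 × 42 = 420.

420.00 hours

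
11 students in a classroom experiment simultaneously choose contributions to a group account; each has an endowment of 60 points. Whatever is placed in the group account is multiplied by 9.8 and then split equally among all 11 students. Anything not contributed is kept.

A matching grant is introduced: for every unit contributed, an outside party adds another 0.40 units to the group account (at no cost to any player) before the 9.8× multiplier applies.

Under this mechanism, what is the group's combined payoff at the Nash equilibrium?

9055.20 points

Under the mechanism each unit contributed yields 9.8 × 1.40 / 11 = 1.2473 back to its contributor per unit of net cost, which exceeds 1, making full contribution the dominant choice for everyone.
At the Nash equilibrium everyone contributes 60. Group total payoff = 9.8 × 1.40 × 660 = 9055.20.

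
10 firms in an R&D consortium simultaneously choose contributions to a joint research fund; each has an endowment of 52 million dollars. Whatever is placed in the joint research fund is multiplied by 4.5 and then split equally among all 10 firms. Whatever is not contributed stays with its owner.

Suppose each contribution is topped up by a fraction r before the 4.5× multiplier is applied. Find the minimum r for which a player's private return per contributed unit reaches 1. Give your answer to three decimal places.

With matching at rate r, one contributed unit becomes (1 + r) in the joint research fund and returns 4.5 × (1 + r) / 10 to the contributor.
Setting this equal to 1: 1 + r = 10/4.5 = 2.2222.
So the minimum matching rate is r = 2.2222 − 1 = 1.222.

1.222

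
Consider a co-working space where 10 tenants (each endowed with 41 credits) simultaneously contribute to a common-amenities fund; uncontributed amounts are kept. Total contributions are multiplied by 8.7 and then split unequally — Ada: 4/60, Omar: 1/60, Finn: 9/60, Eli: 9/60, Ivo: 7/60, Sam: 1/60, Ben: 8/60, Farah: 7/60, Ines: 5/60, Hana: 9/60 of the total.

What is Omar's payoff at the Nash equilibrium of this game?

A player with share s gets back 8.7·s per unit contributed, so full contribution is dominant for anyone with s > 1/8.7 = 0.1149 and zero contribution is dominant for anyone below.
Finn, Eli, Ivo, Ben, Farah and Hana are above the threshold, contributing 41 each; the remaining 4 contribute 0. Total contributed: 246.
Omar keeps 41 and receives 8.7 × 246 × 1/60 = 35.67 from the common-amenities fund, for a payoff of 76.67.

76.67 credits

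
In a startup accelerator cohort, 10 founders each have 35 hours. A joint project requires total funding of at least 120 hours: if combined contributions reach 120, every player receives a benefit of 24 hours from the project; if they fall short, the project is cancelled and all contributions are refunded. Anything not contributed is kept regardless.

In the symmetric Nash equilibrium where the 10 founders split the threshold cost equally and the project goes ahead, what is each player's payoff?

Equal share of the threshold: 120/10 = 12.
At this profile no one gains by cutting their contribution: any cut drops the total below 120, the project is cancelled, contributions are refunded, and the deviator ends with 35, which is less than 35 − 12 + 24 = 47. Contributing more than 12 just wastes the excess. So contributing exactly 12 is a best response.
Each player's payoff: 35 − 12 + 24 = 47.

47 hours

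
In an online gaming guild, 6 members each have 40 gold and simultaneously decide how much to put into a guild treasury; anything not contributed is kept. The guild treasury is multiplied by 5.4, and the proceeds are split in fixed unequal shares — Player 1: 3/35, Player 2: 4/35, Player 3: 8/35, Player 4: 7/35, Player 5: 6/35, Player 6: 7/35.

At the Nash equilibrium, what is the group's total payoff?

768.00 gold

Each unit j contributes comes back to j as 5.4 × (j's share), so j prefers to contribute only if that share exceeds 1/5.4 = 0.1852; otherwise keeping the unit dominates.
Player 3, Player 4 and Player 6 clear that bar, contributing 40 each; the remaining 3 contribute 0. Total contributed: 120.
The guild treasury pays out 5.4 × 120 = 648.00 in total (split across the unequal shares, but the aggregate is all that matters for the group sum).
The 3 free-riders keep 40 each, adding 120. Group total = 120 + 648.00 = 768.00.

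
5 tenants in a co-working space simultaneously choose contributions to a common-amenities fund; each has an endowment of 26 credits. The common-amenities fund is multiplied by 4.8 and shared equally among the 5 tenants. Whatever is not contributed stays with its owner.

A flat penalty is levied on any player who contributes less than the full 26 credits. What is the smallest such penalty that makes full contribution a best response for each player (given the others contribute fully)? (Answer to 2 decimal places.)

1.04 credits

Given the others contribute fully, the best deviation is to contribute 0 (any partial contribution still incurs the fine and gives up units whose private return 0.9600 is below 1).
Deviating from 26 to 0 saves 26 credits but forfeits the deviator's share of the drop in the common-amenities fund: 4.8/5 × 26 = 24.96.
So the deviation gain is 26 − 24.96 = 1.04, and the fine must be at least 1.04 credits to wipe it out.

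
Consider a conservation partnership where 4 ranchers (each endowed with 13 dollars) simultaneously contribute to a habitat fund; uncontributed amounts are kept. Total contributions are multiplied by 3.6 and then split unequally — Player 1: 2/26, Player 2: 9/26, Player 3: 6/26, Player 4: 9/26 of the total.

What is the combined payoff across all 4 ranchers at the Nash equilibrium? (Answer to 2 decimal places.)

119.60 dollars

A player with share s gets back 3.6·s per unit contributed, so full contribution is dominant for anyone with s > 1/3.6 = 0.2778 and zero contribution is dominant for anyone below.
Player 2 and Player 4 are above the threshold, contributing 13 each; the remaining 2 contribute 0. Total contributed: 26.
The habitat fund pays out 3.6 × 26 = 93.60 in total (split across the unequal shares, but the aggregate is all that matters for the group sum).
The 2 free-riders keep 13 each, adding 26. Group total = 26 + 93.60 = 119.60.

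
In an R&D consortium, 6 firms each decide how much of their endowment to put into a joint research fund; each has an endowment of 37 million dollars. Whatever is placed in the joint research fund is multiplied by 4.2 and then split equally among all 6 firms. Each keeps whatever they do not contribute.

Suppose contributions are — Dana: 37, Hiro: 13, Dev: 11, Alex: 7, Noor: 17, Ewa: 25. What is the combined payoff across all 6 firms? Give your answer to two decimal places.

574.00 million dollars

Total contributed: 37 + 13 + 11 + 7 + 17 + 25 = 110; total kept: 6 × 37 − 110 = 112.
The joint research fund pays out 4.2 × 110 = 462.00 in aggregate.
Group total = 112 + 462.00 = 574.00.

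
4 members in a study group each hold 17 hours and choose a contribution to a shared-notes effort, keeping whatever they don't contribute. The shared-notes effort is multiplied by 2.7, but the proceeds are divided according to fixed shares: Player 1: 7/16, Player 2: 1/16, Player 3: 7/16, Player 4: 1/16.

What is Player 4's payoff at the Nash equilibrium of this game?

22.74 hours

For player j, contributing a unit is worthwhile iff 2.7 × (j's share) ≥ 1, i.e. iff j's share is at least 0.3704.
Player 1 and Player 3 are above the threshold, contributing 17 each; the remaining 2 contribute 0. Total contributed: 34.
Player 4 keeps 17 and receives 2.7 × 34 × 1/16 = 5.74 from the shared-notes effort, for a payoff of 22.74.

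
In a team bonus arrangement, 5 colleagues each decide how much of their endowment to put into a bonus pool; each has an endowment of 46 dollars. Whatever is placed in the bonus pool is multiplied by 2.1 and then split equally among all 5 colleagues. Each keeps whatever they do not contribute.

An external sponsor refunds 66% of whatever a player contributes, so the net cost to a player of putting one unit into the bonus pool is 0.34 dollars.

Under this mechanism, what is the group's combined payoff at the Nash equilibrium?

Under the mechanism each unit contributed yields (2.1/5) / 0.34 = 1.2353 back to its contributor per unit of net cost, which exceeds 1, making full contribution the dominant choice for everyone.
So the Nash equilibrium is full contribution by all 5; the group earns 5 × (46 × 0.66 + 2.1 × 46) = 634.80.

634.80 dollars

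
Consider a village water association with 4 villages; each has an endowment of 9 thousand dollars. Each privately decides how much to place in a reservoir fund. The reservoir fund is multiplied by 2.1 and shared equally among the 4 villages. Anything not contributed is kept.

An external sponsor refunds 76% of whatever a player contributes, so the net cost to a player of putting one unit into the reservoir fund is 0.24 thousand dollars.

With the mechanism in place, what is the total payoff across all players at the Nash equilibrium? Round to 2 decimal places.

102.96 thousand dollars

With the mechanism, a contributed unit returns (2.1/4) / 0.24 = 2.1875 per unit of net cost to the contributor — now above 1 — so contributing fully is weakly dominant for every player.
At the Nash equilibrium everyone contributes 9. Group total payoff = 4 × (9 × 0.76 + 2.1 × 9) = 102.96.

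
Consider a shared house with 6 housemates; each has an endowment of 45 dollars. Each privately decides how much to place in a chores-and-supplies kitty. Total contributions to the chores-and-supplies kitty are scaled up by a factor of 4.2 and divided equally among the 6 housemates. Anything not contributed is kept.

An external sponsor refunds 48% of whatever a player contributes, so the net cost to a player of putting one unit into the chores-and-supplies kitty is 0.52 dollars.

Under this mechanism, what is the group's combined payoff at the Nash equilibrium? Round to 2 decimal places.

The effective private return per unit is now (4.2/6) / 0.52 = 1.3462 > 1, so every player's dominant strategy flips to full contribution.
So the Nash equilibrium is full contribution by all 6; the group earns 6 × (45 × 0.48 + 4.2 × 45) = 1263.60.

1263.60 dollars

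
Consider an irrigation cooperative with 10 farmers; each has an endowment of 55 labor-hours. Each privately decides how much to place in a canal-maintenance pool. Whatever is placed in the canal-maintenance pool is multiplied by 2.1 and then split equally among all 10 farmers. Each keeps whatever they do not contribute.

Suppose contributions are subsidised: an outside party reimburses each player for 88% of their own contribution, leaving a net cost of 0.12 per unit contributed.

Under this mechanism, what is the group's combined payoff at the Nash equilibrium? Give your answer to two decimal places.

1639.00 labor-hours

Under the mechanism each unit contributed yields (2.1/10) / 0.12 = 1.7500 back to its contributor per unit of net cost, which exceeds 1, making full contribution the dominant choice for everyone.
So the Nash equilibrium is full contribution by all 10; the group earns 10 × (55 × 0.88 + 2.1 × 55) = 1639.00.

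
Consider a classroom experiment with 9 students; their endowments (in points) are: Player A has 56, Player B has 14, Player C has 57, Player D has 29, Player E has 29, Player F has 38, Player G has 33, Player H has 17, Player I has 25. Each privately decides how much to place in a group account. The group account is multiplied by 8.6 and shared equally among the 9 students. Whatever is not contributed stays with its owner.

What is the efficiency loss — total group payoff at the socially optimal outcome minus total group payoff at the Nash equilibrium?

2264.80 points

The private return per contributed unit is 8.6/9 = 0.9556 < 1 for every player regardless of endowment, so the Nash equilibrium is zero contribution and the group total is Σ E_j = 56 + 14 + 57 + 29 + 29 + 38 + 33 + 17 + 25 = 298.
Each contributed unit returns 8.600 to the group, so the social optimum is full contribution by everyone: group total = 8.600 × 298 = 2562.80.
Efficiency loss = (8.600 − 1) × 298 = 2264.80.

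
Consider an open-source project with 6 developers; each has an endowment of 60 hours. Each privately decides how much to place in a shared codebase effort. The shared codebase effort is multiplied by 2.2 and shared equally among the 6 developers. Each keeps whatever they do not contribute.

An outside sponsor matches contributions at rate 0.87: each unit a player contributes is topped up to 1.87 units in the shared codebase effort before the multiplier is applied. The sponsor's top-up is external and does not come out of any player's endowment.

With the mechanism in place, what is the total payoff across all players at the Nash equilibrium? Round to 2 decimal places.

360.00 hours

The effective private return is 2.2 × 1.87 / 6 = 0.6857, which is still under 1, so the mechanism doesn't change anyone's dominant strategy: zero contribution.
At the Nash equilibrium no one contributes; group total payoff = 6 × 60 = 360.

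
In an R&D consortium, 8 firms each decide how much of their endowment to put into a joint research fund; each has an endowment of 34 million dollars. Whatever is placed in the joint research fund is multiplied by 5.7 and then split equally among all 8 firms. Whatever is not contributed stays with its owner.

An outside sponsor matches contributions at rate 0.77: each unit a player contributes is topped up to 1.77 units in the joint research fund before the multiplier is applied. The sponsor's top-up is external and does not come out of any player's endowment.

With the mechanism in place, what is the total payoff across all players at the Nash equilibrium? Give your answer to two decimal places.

The effective private return per unit is now 5.7 × 1.77 / 8 = 1.2611 > 1, so every player's dominant strategy flips to full contribution.
So the Nash equilibrium is full contribution by all 8; the group earns 5.7 × 1.77 × 272 = 2744.21.

2744.21 million dollars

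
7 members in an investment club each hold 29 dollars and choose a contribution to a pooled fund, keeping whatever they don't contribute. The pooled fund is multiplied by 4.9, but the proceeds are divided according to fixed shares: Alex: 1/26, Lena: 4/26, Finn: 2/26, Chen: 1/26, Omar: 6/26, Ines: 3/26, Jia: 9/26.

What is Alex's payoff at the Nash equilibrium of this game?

Each unit j contributes comes back to j as 4.9 × (j's share), so j prefers to contribute only if that share exceeds 1/4.9 = 0.2041; otherwise keeping the unit dominates.
Omar and Jia are above the threshold, contributing 29 each; the remaining 5 contribute 0. Total contributed: 58.
Alex keeps 29 and receives 4.9 × 58 × 1/26 = 10.93 from the pooled fund, for a payoff of 39.93.

39.93 dollars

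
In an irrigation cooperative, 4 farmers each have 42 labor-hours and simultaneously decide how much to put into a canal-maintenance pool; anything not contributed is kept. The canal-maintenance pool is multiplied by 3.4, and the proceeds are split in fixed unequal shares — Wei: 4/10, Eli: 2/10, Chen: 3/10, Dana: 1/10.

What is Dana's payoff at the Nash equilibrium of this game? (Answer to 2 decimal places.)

Each unit j contributes comes back to j as 3.4 × (j's share), so j prefers to contribute only if that share exceeds 1/3.4 = 0.2941; otherwise keeping the unit dominates.
The shares above 0.2941 belong to Wei and Chen, contributing 42 each; the remaining 2 contribute 0. Total contributed: 84.
Dana keeps 42 and receives 3.4 × 84 × 1/10 = 28.56 from the canal-maintenance pool, for a payoff of 70.56.

70.56 labor-hours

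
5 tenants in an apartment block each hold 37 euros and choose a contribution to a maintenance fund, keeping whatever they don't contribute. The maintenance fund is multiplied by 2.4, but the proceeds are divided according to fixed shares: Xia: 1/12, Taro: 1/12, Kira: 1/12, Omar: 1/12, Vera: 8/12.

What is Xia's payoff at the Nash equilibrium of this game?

Each unit j contributes comes back to j as 2.4 × (j's share), so j prefers to contribute only if that share exceeds 1/2.4 = 0.4167; otherwise keeping the unit dominates.
Vera alone (share 8/12) is above the threshold, contributing 37; the remaining 4 contribute 0. Total contributed: 37.
Xia keeps 37 and receives 2.4 × 37 × 1/12 = 7.40 from the maintenance fund, for a payoff of 44.40.

44.40 euros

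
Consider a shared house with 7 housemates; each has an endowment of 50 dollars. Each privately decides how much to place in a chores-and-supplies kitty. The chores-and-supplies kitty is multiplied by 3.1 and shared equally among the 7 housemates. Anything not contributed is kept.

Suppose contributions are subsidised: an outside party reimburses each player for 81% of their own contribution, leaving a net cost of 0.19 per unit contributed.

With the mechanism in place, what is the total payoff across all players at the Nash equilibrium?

1368.50 dollars

With the mechanism, a contributed unit returns (3.1/7) / 0.19 = 2.3308 per unit of net cost to the contributor — now above 1 — so contributing fully is weakly dominant for every player.
So the Nash equilibrium is full contribution by all 7; the group earns 7 × (50 × 0.81 + 3.1 × 50) = 1368.50.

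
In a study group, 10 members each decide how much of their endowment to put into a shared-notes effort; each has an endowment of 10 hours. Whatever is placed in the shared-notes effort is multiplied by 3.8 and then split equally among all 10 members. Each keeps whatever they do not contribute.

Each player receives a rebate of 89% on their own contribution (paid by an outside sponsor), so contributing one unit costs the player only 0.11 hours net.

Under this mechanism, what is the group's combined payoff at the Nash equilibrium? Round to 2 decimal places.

469.00 hours

The effective private return per unit is now (3.8/10) / 0.11 = 3.4545 > 1, so every player's dominant strategy flips to full contribution.
So the Nash equilibrium is full contribution by all 10; the group earns 10 × (10 × 0.89 + 3.8 × 10) = 469.00.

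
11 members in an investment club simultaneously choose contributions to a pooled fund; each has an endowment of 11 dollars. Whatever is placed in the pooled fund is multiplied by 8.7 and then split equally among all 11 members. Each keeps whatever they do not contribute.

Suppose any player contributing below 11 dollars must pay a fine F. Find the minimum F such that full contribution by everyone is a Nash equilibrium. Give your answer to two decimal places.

Given the others contribute fully, the best deviation is to contribute 0 (any partial contribution still incurs the fine and gives up units whose private return 0.7909 is below 1).
Deviating from 11 to 0 saves 11 dollars but forfeits the deviator's share of the drop in the pooled fund: 8.7/11 × 11 = 8.70.
So the deviation gain is 11 − 8.70 = 2.30, and the fine must be at least 2.30 dollars to wipe it out.

2.30 dollars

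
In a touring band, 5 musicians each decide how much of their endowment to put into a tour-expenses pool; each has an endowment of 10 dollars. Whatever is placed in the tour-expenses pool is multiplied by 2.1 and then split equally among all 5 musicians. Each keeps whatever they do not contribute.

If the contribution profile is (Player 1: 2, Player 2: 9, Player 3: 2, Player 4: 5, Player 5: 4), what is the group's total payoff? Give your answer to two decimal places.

Total contributed: 2 + 9 + 2 + 5 + 4 = 22; total kept: 5 × 10 − 22 = 28.
The tour-expenses pool pays out 2.1 × 22 = 46.20 in aggregate.
Group total = 28 + 46.20 = 74.20.

74.20 dollars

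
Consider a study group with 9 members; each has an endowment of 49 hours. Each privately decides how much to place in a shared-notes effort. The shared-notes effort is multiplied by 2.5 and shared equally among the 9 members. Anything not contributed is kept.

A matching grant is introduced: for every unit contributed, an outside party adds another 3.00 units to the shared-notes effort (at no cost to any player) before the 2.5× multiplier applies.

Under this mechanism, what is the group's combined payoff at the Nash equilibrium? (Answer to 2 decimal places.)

Under the mechanism each unit contributed yields 2.5 × 4.00 / 9 = 1.1111 back to its contributor per unit of net cost, which exceeds 1, making full contribution the dominant choice for everyone.
At the Nash equilibrium everyone contributes 49. Group total payoff = 2.5 × 4.00 × 441 = 4410.00.

4410.00 hours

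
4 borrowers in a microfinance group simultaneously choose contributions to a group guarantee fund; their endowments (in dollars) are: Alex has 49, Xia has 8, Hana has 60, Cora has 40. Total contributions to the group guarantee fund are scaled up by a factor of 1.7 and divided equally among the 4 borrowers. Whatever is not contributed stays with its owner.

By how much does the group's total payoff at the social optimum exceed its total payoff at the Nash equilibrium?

The private return per contributed unit is 1.7/4 = 0.4250 < 1 for every player regardless of endowment, so the Nash equilibrium is zero contribution and the group total is Σ E_j = 49 + 8 + 60 + 40 = 157.
Each contributed unit returns 1.700 to the group, so the social optimum is full contribution by everyone: group total = 1.700 × 157 = 266.90.
Efficiency loss = (1.700 − 1) × 157 = 109.90.

109.90 dollars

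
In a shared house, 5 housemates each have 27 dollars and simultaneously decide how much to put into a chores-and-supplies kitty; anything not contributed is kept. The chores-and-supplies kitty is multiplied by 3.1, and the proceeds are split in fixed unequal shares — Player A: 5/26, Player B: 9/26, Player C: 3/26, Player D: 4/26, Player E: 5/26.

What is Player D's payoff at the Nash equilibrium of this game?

39.88 dollars

A player with share s gets back 3.1·s per unit contributed, so full contribution is dominant for anyone with s > 1/3.1 = 0.3226 and zero contribution is dominant for anyone below.
The only share above 0.3226 is Player B's 9/26, contributing 27; the remaining 4 contribute 0. Total contributed: 27.
Player D keeps 27 and receives 3.1 × 27 × 4/26 = 12.88 from the chores-and-supplies kitty, for a payoff of 39.88.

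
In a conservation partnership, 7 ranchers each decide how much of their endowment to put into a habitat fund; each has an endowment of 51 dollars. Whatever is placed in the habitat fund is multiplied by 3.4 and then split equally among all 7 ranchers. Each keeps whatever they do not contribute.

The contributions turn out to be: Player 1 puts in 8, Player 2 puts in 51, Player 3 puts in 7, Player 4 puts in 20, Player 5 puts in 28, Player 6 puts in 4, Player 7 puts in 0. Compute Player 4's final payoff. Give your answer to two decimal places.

88.31 dollars

Total contributed: 8 + 51 + 7 + 20 + 28 + 4 + 0 = 118.
Each receives 3.4 × 118 / 7 = 57.31 from the habitat fund.
Player 4 keeps 51 − 20 = 31, so Player 4's payoff is 31 + 57.31 = 88.31.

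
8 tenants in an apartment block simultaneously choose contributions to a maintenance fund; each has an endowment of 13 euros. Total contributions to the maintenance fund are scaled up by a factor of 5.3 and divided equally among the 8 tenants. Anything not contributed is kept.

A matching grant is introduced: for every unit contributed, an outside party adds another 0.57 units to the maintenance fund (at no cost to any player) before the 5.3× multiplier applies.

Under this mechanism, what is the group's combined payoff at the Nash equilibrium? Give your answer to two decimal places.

With the mechanism, a contributed unit returns 5.3 × 1.57 / 8 = 1.0401 per unit of net cost to the contributor — now above 1 — so contributing fully is weakly dominant for every player.
So the Nash equilibrium is full contribution by all 8; the group earns 5.3 × 1.57 × 104 = 865.38.

865.38 euros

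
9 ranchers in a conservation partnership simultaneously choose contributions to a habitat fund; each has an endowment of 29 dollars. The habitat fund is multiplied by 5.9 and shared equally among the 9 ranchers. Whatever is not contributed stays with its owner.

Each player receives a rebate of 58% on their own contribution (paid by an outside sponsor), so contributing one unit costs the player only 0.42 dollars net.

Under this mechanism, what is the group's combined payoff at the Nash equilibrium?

1691.28 dollars

With the mechanism, a contributed unit returns (5.9/9) / 0.42 = 1.5608 per unit of net cost to the contributor — now above 1 — so contributing fully is weakly dominant for every player.
At the Nash equilibrium everyone contributes 29. Group total payoff = 9 × (29 × 0.58 + 5.9 × 29) = 1691.28.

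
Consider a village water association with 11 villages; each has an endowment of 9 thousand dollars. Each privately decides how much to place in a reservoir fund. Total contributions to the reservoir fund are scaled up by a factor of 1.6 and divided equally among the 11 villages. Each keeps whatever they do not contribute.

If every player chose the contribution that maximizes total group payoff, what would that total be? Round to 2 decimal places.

158.40 thousand dollars

Each contributed unit returns 1.600 to the group as a whole (0.1455 to each of 11 players), which exceeds 1, so the social optimum is full contribution: group total = 1.600 × 99 = 158.40.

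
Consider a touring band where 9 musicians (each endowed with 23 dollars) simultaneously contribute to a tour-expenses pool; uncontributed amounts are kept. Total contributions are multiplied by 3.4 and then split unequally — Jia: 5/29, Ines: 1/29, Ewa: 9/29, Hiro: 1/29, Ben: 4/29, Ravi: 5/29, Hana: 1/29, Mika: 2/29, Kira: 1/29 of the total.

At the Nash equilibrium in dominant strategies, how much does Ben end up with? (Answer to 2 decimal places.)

33.79 dollars

For player j, contributing a unit is worthwhile iff 3.4 × (j's share) ≥ 1, i.e. iff j's share is at least 0.2941.
The only share above 0.2941 is Ewa's 9/29, contributing 23; the remaining 8 contribute 0. Total contributed: 23.
Ben keeps 23 and receives 3.4 × 23 × 4/29 = 10.79 from the tour-expenses pool, for a payoff of 33.79.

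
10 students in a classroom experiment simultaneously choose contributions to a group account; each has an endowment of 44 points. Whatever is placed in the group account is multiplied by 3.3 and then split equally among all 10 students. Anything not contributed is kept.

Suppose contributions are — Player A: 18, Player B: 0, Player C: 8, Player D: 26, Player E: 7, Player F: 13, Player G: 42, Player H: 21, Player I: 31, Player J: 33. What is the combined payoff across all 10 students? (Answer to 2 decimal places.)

897.70 points

Total contributed: 18 + 0 + 8 + 26 + 7 + 13 + 42 + 21 + 31 + 33 = 199; total kept: 10 × 44 − 199 = 241.
The group account pays out 3.3 × 199 = 656.70 in aggregate.
Group total = 241 + 656.70 = 897.70.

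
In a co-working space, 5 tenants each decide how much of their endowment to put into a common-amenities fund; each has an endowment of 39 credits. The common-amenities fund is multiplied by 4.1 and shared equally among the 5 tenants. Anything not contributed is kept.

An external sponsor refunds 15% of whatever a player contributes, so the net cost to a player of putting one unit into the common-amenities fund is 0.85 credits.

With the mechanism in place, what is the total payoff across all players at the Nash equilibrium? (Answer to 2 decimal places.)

Even with the mechanism, each unit contributed returns only (4.1/5) / 0.85 = 0.9647 per unit of net cost, so contributing nothing is still dominant.
At the Nash equilibrium no one contributes; group total payoff = 5 × 39 = 195.

195.00 credits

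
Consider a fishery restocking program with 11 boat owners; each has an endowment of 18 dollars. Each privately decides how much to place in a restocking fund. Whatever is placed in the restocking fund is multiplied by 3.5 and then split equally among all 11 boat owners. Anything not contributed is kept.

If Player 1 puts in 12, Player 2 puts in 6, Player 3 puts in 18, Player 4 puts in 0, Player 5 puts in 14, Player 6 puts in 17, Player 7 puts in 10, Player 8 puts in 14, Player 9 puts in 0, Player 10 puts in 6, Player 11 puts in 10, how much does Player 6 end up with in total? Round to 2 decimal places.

Total contributed: 12 + 6 + 18 + 0 + 14 + 17 + 10 + 14 + 0 + 6 + 10 = 107.
Each receives 3.5 × 107 / 11 = 34.05 from the restocking fund.
Player 6 keeps 18 − 17 = 1, so Player 6's payoff is 1 + 34.05 = 35.05.

35.05 dollars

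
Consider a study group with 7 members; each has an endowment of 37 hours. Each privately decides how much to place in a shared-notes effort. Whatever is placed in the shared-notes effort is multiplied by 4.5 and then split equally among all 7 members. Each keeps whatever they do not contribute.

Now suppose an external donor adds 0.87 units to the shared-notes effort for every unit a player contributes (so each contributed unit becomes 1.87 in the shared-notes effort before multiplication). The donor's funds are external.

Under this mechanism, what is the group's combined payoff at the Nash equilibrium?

2179.49 hours

Under the mechanism each unit contributed yields 4.5 × 1.87 / 7 = 1.2021 back to its contributor per unit of net cost, which exceeds 1, making full contribution the dominant choice for everyone.
So the Nash equilibrium is full contribution by all 7; the group earns 4.5 × 1.87 × 259 = 2179.49.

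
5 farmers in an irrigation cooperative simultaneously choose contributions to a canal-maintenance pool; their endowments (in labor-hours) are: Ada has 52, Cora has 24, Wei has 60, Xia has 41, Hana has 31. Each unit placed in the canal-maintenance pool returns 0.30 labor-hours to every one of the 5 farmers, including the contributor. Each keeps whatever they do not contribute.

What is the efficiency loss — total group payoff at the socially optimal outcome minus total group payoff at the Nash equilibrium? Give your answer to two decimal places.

104.00 labor-hours

The private return per contributed unit is 0.30 < 1 for everyone, so the Nash equilibrium is zero contribution and the group total is Σ E_j = 52 + 24 + 60 + 41 + 31 = 208.
Each contributed unit returns 1.500 to the group, so the social optimum is full contribution by everyone: group total = 1.500 × 208 = 312.00.
Efficiency loss = (1.500 − 1) × 208 = 104.00.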